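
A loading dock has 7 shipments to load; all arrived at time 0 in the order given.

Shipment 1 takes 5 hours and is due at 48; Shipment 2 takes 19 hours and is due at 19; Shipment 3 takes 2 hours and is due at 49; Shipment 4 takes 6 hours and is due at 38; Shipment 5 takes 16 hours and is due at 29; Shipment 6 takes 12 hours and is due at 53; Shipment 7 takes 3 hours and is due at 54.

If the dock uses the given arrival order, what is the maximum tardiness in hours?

FIFO (arrival order): Shipment 1 Shipment 2 Shipment 3 Shipment 4 Shipment 5 Shipment 6 Shipment 7.
Shipment 1: 0→5, due 48, tardiness 0
Shipment 2: 5→24, due 19, tardiness 5
Shipment 3: 24→26, due 49, tardiness 0
Shipment 4: 26→32, due 38, tardiness 0
Shipment 5: 32→48, due 29, tardiness 19
Shipment 6: 48→60, due 53, tardiness 7
Shipment 7: 60→63, due 54, tardiness 9
Maximum = 19.

19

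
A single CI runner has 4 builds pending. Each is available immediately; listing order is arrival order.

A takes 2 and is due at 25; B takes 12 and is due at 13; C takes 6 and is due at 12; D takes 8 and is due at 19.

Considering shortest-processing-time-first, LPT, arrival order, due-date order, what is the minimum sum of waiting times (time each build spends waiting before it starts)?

26

SPT (increasing processing time): A C D B.
A: waits 0, runs 0→2
C: waits 2, runs 2→8
D: waits 8, runs 8→16
B: waits 16, runs 16→28
Sum = 0+2+8+16 = 26.
LPT (decreasing processing time): B D C A.
B: waits 0, runs 0→12
D: waits 12, runs 12→20
C: waits 20, runs 20→26
A: waits 26, runs 26→28
Sum = 0+12+20+26 = 58.
FIFO (arrival order): A B C D.
A: waits 0, runs 0→2
B: waits 2, runs 2→14
C: waits 14, runs 14→20
D: waits 20, runs 20→28
Sum = 0+2+14+20 = 36.
EDD (increasing due date): C B D A.
C: waits 0, runs 0→6
B: waits 6, runs 6→18
D: waits 18, runs 18→26
A: waits 26, runs 26→28
Sum = 0+6+18+26 = 50.
SPT 26, LPT 58, FIFO 36, EDD 50 → minimum 26.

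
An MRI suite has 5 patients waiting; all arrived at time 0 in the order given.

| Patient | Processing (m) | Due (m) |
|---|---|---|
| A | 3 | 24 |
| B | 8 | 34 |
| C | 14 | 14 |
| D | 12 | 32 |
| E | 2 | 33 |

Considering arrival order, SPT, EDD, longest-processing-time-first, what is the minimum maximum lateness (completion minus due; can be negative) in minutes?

5

FIFO (arrival order): A B C D E.
A: 0→3, due 24, lateness -21
B: 3→11, due 34, lateness -23
C: 11→25, due 14, lateness 11
D: 25→37, due 32, lateness 5
E: 37→39, due 33, lateness 6
Maximum = 11.
SPT (increasing processing time): E A B D C.
E: 0→2, due 33, lateness -31
A: 2→5, due 24, lateness -19
B: 5→13, due 34, lateness -21
D: 13→25, due 32, lateness -7
C: 25→39, due 14, lateness 25
Maximum = 25.
EDD (increasing due date): C A D E B.
C: 0→14, due 14, lateness 0
A: 14→17, due 24, lateness -7
D: 17→29, due 32, lateness -3
E: 29→31, due 33, lateness -2
B: 31→39, due 34, lateness 5
Maximum = 5.
LPT (decreasing processing time): C D B A E.
C: 0→14, due 14, lateness 0
D: 14→26, due 32, lateness -6
B: 26→34, due 34, lateness 0
A: 34→37, due 24, lateness 13
E: 37→39, due 33, lateness 6
Maximum = 13.
FIFO 11, SPT 25, EDD 5, LPT 13 → minimum 5.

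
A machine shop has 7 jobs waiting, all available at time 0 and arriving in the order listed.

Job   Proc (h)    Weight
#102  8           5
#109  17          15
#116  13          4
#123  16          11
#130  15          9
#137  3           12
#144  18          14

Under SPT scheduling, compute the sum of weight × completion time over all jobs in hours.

3483

SPT (increasing processing time): #137 #102 #116 #130 #123 #109 #144.
#137: finishes 3, weight 12, w·C = 36
#102: finishes 11, weight 5, w·C = 55
#116: finishes 24, weight 4, w·C = 96
#130: finishes 39, weight 9, w·C = 351
#123: finishes 55, weight 11, w·C = 605
#109: finishes 72, weight 15, w·C = 1080
#144: finishes 90, weight 14, w·C = 1260
Sum = 36+55+96+351+605+1080+1260 = 3483.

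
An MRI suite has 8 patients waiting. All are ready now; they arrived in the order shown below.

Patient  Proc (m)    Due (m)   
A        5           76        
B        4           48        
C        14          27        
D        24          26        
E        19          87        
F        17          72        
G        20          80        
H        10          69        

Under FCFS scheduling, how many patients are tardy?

FIFO (arrival order): A B C D E F G H.
A: 0→5, due 76, tardiness 0
B: 5→9, due 48, tardiness 0
C: 9→23, due 27, tardiness 0
D: 23→47, due 26, tardiness 21
E: 47→66, due 87, tardiness 0
F: 66→83, due 72, tardiness 11
G: 83→103, due 80, tardiness 23
H: 103→113, due 69, tardiness 44
Late patients: 4.

4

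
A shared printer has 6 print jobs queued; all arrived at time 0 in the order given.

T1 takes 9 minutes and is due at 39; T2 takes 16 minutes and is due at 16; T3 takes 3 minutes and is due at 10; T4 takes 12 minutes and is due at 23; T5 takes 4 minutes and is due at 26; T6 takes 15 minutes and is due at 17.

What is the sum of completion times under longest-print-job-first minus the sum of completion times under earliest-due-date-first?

46

LPT (decreasing processing time): T2 T6 T4 T1 T5 T3.
T2: 0→16
T6: 16→31
T4: 31→43
T1: 43→52
T5: 52→56
T3: 56→59
Sum = 16+31+43+52+56+59 = 257.
EDD (increasing due date): T3 T2 T6 T4 T5 T1.
T3: 0→3
T2: 3→19
T6: 19→34
T4: 34→46
T5: 46→50
T1: 50→59
Sum = 3+19+34+46+50+59 = 211.
Difference = 257 − 211 = 46.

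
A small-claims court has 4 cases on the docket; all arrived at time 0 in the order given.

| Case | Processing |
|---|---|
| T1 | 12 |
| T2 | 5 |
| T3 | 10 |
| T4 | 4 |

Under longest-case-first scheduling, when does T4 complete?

LPT (decreasing processing time): T1 T3 T2 T4.
T1: 0→12
T3: 12→22
T2: 22→27
T4: 27→31

31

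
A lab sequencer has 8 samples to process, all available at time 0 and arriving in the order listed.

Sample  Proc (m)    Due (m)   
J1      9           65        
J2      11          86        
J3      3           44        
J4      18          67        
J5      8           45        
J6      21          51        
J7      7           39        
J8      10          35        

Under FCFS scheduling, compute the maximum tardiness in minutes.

52

FIFO (arrival order): J1 J2 J3 J4 J5 J6 J7 J8.
J1: 0→9, due 65, tardiness 0
J2: 9→20, due 86, tardiness 0
J3: 20→23, due 44, tardiness 0
J4: 23→41, due 67, tardiness 0
J5: 41→49, due 45, tardiness 4
J6: 49→70, due 51, tardiness 19
J7: 70→77, due 39, tardiness 38
J8: 77→87, due 35, tardiness 52
Maximum = 52.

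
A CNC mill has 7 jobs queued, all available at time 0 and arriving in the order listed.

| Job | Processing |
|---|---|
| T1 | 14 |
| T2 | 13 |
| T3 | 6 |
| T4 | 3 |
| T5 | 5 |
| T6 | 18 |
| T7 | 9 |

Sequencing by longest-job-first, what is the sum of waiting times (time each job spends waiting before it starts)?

274

LPT (decreasing processing time): T6 T1 T2 T7 T3 T5 T4.
T6: waits 0, runs 0→18
T1: waits 18, runs 18→32
T2: waits 32, runs 32→45
T7: waits 45, runs 45→54
T3: waits 54, runs 54→60
T5: waits 60, runs 60→65
T4: waits 65, runs 65→68
Sum = 0+18+32+45+54+60+65 = 274.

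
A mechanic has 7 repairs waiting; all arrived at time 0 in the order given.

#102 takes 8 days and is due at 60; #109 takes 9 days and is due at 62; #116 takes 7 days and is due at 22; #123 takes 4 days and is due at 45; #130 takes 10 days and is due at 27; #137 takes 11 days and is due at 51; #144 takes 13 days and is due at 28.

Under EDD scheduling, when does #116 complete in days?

7

EDD (increasing due date): #116 #130 #144 #123 #137 #102 #109.
#116: 0→7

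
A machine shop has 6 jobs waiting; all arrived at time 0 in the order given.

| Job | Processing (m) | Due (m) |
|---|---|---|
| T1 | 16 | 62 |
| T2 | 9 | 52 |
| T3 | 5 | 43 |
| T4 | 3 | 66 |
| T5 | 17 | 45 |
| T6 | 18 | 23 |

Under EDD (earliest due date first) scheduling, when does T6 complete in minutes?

EDD (increasing due date): T6 T3 T5 T2 T1 T4.
T6: 0→18

18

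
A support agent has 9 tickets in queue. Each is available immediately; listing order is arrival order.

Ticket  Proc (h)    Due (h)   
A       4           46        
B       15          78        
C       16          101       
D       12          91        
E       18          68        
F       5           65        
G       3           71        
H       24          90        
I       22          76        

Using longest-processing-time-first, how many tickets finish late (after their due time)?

LPT (decreasing processing time): H I E C B D F A G.
H: 0→24, due 90, tardiness 0
I: 24→46, due 76, tardiness 0
E: 46→64, due 68, tardiness 0
C: 64→80, due 101, tardiness 0
B: 80→95, due 78, tardiness 17
D: 95→107, due 91, tardiness 16
F: 107→112, due 65, tardiness 47
A: 112→116, due 46, tardiness 70
G: 116→119, due 71, tardiness 48
Late tickets: 5.

5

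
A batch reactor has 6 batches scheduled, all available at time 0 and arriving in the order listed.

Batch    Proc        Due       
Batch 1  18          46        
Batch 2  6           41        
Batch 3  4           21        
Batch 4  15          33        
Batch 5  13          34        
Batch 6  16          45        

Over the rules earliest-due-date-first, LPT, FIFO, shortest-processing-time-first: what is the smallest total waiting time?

129

EDD (increasing due date): Batch 3 Batch 4 Batch 5 Batch 2 Batch 6 Batch 1.
Batch 3: waits 0, runs 0→4
Batch 4: waits 4, runs 4→19
Batch 5: waits 19, runs 19→32
Batch 2: waits 32, runs 32→38
Batch 6: waits 38, runs 38→54
Batch 1: waits 54, runs 54→72
Sum = 0+4+19+32+38+54 = 147.
LPT (decreasing processing time): Batch 1 Batch 6 Batch 4 Batch 5 Batch 2 Batch 3.
Batch 1: waits 0, runs 0→18
Batch 6: waits 18, runs 18→34
Batch 4: waits 34, runs 34→49
Batch 5: waits 49, runs 49→62
Batch 2: waits 62, runs 62→68
Batch 3: waits 68, runs 68→72
Sum = 0+18+34+49+62+68 = 231.
FIFO (arrival order): Batch 1 Batch 2 Batch 3 Batch 4 Batch 5 Batch 6.
Batch 1: waits 0, runs 0→18
Batch 2: waits 18, runs 18→24
Batch 3: waits 24, runs 24→28
Batch 4: waits 28, runs 28→43
Batch 5: waits 43, runs 43→56
Batch 6: waits 56, runs 56→72
Sum = 0+18+24+28+43+56 = 169.
SPT (increasing processing time): Batch 3 Batch 2 Batch 5 Batch 4 Batch 6 Batch 1.
Batch 3: waits 0, runs 0→4
Batch 2: waits 4, runs 4→10
Batch 5: waits 10, runs 10→23
Batch 4: waits 23, runs 23→38
Batch 6: waits 38, runs 38→54
Batch 1: waits 54, runs 54→72
Sum = 0+4+10+23+38+54 = 129.
EDD 147, LPT 231, FIFO 169, SPT 129 → minimum 129.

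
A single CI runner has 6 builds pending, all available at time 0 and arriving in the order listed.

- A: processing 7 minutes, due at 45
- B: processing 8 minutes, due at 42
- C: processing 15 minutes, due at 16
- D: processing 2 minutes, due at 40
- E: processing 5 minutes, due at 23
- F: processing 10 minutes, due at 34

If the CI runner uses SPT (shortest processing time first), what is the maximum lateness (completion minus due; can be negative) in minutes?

SPT (increasing processing time): D E A B F C.
D: 0→2, due 40, lateness -38
E: 2→7, due 23, lateness -16
A: 7→14, due 45, lateness -31
B: 14→22, due 42, lateness -20
F: 22→32, due 34, lateness -2
C: 32→47, due 16, lateness 31
Maximum = 31.

31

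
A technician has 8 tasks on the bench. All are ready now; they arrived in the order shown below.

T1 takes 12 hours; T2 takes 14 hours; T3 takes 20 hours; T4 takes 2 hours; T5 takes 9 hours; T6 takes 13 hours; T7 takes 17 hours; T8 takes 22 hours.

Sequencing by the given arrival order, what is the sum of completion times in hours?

FIFO (arrival order): T1 T2 T3 T4 T5 T6 T7 T8.
T1: 0→12
T2: 12→26
T3: 26→46
T4: 46→48
T5: 48→57
T6: 57→70
T7: 70→87
T8: 87→109
Sum = 12+26+46+48+57+70+87+109 = 455.

455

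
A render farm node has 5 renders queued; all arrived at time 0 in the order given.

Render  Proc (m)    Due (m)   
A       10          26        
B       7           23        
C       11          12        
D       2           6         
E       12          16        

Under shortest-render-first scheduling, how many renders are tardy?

SPT (increasing processing time): D B A C E.
D: 0→2, due 6, tardiness 0
B: 2→9, due 23, tardiness 0
A: 9→19, due 26, tardiness 0
C: 19→30, due 12, tardiness 18
E: 30→42, due 16, tardiness 26
Late renders: 2.

2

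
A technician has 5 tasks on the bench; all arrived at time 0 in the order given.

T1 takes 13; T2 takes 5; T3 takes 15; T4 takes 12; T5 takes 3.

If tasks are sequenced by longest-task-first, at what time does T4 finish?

LPT (decreasing processing time): T3 T1 T4 T2 T5.
T3: 0→15
T1: 15→28
T4: 28→40

40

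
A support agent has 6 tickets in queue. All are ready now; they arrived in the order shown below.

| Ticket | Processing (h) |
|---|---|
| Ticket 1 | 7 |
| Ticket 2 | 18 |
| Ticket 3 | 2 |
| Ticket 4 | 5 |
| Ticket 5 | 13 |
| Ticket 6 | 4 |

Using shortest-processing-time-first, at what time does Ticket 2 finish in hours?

SPT (increasing processing time): Ticket 3 Ticket 6 Ticket 4 Ticket 1 Ticket 5 Ticket 2.
Ticket 3: 0→2
Ticket 6: 2→6
Ticket 4: 6→11
Ticket 1: 11→18
Ticket 5: 18→31
Ticket 2: 31→49

49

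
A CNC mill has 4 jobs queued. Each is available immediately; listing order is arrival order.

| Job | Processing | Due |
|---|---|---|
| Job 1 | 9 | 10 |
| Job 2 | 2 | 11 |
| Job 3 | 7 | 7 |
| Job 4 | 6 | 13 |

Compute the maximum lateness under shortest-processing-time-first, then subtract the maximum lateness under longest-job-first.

1

SPT (increasing processing time): Job 2 Job 4 Job 3 Job 1.
Job 2: 0→2, due 11, lateness -9
Job 4: 2→8, due 13, lateness -5
Job 3: 8→15, due 7, lateness 8
Job 1: 15→24, due 10, lateness 14
Maximum = 14.
LPT (decreasing processing time): Job 1 Job 3 Job 4 Job 2.
Job 1: 0→9, due 10, lateness -1
Job 3: 9→16, due 7, lateness 9
Job 4: 16→22, due 13, lateness 9
Job 2: 22→24, due 11, lateness 13
Maximum = 13.
Difference = 14 − 13 = 1.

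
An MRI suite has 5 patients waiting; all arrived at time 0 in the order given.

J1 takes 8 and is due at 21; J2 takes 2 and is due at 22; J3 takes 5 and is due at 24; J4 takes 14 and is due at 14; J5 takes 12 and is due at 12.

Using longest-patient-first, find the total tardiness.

61

LPT (decreasing processing time): J4 J5 J1 J3 J2.
J4: 0→14, due 14, tardiness 0
J5: 14→26, due 12, tardiness 14
J1: 26→34, due 21, tardiness 13
J3: 34→39, due 24, tardiness 15
J2: 39→41, due 22, tardiness 19
Sum = 0+14+13+15+19 = 61.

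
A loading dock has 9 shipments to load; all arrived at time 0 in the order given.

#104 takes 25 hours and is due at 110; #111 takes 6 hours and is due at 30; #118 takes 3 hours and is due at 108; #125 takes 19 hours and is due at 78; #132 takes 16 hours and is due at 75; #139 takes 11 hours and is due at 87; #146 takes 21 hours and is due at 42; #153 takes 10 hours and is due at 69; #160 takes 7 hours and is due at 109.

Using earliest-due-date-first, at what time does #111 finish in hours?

6

EDD (increasing due date): #111 #146 #153 #132 #125 #139 #118 #160 #104.
#111: 0→6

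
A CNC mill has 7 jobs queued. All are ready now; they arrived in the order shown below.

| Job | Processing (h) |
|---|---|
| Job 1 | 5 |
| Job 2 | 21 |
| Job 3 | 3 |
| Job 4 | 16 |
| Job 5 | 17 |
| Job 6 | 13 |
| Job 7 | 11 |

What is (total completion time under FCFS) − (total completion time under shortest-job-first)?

FIFO (arrival order): Job 1 Job 2 Job 3 Job 4 Job 5 Job 6 Job 7.
Job 1: 0→5
Job 2: 5→26
Job 3: 26→29
Job 4: 29→45
Job 5: 45→62
Job 6: 62→75
Job 7: 75→86
Sum = 5+26+29+45+62+75+86 = 328.
SPT (increasing processing time): Job 3 Job 1 Job 7 Job 6 Job 4 Job 5 Job 2.
Job 3: 0→3
Job 1: 3→8
Job 7: 8→19
Job 6: 19→32
Job 4: 32→48
Job 5: 48→65
Job 2: 65→86
Sum = 3+8+19+32+48+65+86 = 261.
Difference = 328 − 261 = 67.

67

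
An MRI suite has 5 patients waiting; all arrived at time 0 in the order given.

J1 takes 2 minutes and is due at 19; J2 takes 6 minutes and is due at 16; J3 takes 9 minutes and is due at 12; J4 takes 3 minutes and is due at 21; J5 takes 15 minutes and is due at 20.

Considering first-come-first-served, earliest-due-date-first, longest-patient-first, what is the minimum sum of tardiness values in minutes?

FIFO (arrival order): J1 J2 J3 J4 J5.
J1: 0→2, due 19, tardiness 0
J2: 2→8, due 16, tardiness 0
J3: 8→17, due 12, tardiness 5
J4: 17→20, due 21, tardiness 0
J5: 20→35, due 20, tardiness 15
Sum = 0+0+5+0+15 = 20.
EDD (increasing due date): J3 J2 J1 J5 J4.
J3: 0→9, due 12, tardiness 0
J2: 9→15, due 16, tardiness 0
J1: 15→17, due 19, tardiness 0
J5: 17→32, due 20, tardiness 12
J4: 32→35, due 21, tardiness 14
Sum = 0+0+0+12+14 = 26.
LPT (decreasing processing time): J5 J3 J2 J4 J1.
J5: 0→15, due 20, tardiness 0
J3: 15→24, due 12, tardiness 12
J2: 24→30, due 16, tardiness 14
J4: 30→33, due 21, tardiness 12
J1: 33→35, due 19, tardiness 16
Sum = 0+12+14+12+16 = 54.
FIFO 20, EDD 26, LPT 54 → minimum 20.

20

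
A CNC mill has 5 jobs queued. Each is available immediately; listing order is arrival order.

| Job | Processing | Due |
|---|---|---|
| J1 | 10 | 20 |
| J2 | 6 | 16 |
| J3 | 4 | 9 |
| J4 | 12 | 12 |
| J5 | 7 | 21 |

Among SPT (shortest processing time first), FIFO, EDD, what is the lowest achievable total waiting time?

58

SPT (increasing processing time): J3 J2 J5 J1 J4.
J3: waits 0, runs 0→4
J2: waits 4, runs 4→10
J5: waits 10, runs 10→17
J1: waits 17, runs 17→27
J4: waits 27, runs 27→39
Sum = 0+4+10+17+27 = 58.
FIFO (arrival order): J1 J2 J3 J4 J5.
J1: waits 0, runs 0→10
J2: waits 10, runs 10→16
J3: waits 16, runs 16→20
J4: waits 20, runs 20→32
J5: waits 32, runs 32→39
Sum = 0+10+16+20+32 = 78.
EDD (increasing due date): J3 J4 J2 J1 J5.
J3: waits 0, runs 0→4
J4: waits 4, runs 4→16
J2: waits 16, runs 16→22
J1: waits 22, runs 22→32
J5: waits 32, runs 32→39
Sum = 0+4+16+22+32 = 74.
SPT 58, FIFO 78, EDD 74 → minimum 58.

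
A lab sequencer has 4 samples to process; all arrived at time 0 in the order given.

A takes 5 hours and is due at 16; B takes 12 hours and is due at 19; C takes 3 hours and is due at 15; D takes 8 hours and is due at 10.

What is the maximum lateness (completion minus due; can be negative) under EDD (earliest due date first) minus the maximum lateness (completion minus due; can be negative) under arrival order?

-9

EDD (increasing due date): D C A B.
D: 0→8, due 10, lateness -2
C: 8→11, due 15, lateness -4
A: 11→16, due 16, lateness 0
B: 16→28, due 19, lateness 9
Maximum = 9.
FIFO (arrival order): A B C D.
A: 0→5, due 16, lateness -11
B: 5→17, due 19, lateness -2
C: 17→20, due 15, lateness 5
D: 20→28, due 10, lateness 18
Maximum = 18.
Difference = 9 − 18 = -9.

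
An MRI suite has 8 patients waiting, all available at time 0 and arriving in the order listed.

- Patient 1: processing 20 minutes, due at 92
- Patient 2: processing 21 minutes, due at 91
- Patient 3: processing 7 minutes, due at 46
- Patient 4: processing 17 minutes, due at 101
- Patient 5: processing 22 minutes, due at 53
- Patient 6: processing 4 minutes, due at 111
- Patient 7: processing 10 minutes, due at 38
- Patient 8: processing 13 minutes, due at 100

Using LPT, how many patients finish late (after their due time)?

3

LPT (decreasing processing time): Patient 5 Patient 2 Patient 1 Patient 4 Patient 8 Patient 7 Patient 3 Patient 6.
Patient 5: 0→22, due 53, tardiness 0
Patient 2: 22→43, due 91, tardiness 0
Patient 1: 43→63, due 92, tardiness 0
Patient 4: 63→80, due 101, tardiness 0
Patient 8: 80→93, due 100, tardiness 0
Patient 7: 93→103, due 38, tardiness 65
Patient 3: 103→110, due 46, tardiness 64
Patient 6: 110→114, due 111, tardiness 3
Late patients: 3.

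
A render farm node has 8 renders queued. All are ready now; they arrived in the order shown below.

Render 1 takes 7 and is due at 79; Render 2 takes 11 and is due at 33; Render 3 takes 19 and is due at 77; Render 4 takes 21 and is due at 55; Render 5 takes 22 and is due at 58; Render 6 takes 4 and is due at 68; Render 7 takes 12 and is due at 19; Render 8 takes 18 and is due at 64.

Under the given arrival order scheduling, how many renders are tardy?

FIFO (arrival order): Render 1 Render 2 Render 3 Render 4 Render 5 Render 6 Render 7 Render 8.
Render 1: 0→7, due 79, tardiness 0
Render 2: 7→18, due 33, tardiness 0
Render 3: 18→37, due 77, tardiness 0
Render 4: 37→58, due 55, tardiness 3
Render 5: 58→80, due 58, tardiness 22
Render 6: 80→84, due 68, tardiness 16
Render 7: 84→96, due 19, tardiness 77
Render 8: 96→114, due 64, tardiness 50
Late renders: 5.

5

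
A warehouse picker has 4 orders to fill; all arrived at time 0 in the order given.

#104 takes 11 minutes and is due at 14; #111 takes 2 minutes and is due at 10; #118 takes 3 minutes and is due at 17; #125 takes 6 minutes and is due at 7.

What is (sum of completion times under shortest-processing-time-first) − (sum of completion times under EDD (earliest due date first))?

SPT (increasing processing time): #111 #118 #125 #104.
#111: 0→2
#118: 2→5
#125: 5→11
#104: 11→22
Sum = 2+5+11+22 = 40.
EDD (increasing due date): #125 #111 #104 #118.
#125: 0→6
#111: 6→8
#104: 8→19
#118: 19→22
Sum = 6+8+19+22 = 55.
Difference = 40 − 55 = -15.

-15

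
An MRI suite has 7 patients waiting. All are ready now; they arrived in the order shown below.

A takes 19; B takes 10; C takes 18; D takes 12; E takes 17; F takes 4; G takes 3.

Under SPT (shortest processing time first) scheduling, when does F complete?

7

SPT (increasing processing time): G F B D E C A.
G: 0→3
F: 3→7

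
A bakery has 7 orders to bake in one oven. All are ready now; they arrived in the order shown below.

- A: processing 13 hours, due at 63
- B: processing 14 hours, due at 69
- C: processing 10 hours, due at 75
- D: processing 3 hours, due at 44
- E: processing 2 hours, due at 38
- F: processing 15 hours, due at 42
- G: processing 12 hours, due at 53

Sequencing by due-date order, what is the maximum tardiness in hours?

EDD (increasing due date): E F D G A B C.
E: 0→2, due 38, tardiness 0
F: 2→17, due 42, tardiness 0
D: 17→20, due 44, tardiness 0
G: 20→32, due 53, tardiness 0
A: 32→45, due 63, tardiness 0
B: 45→59, due 69, tardiness 0
C: 59→69, due 75, tardiness 0
Maximum = 0.

0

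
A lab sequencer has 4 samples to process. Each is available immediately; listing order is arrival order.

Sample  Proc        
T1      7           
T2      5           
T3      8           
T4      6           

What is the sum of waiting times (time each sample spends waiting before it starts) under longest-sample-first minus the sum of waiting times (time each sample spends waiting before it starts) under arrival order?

LPT (decreasing processing time): T3 T1 T4 T2.
T3: waits 0, runs 0→8
T1: waits 8, runs 8→15
T4: waits 15, runs 15→21
T2: waits 21, runs 21→26
Sum = 0+8+15+21 = 44.
FIFO (arrival order): T1 T2 T3 T4.
T1: waits 0, runs 0→7
T2: waits 7, runs 7→12
T3: waits 12, runs 12→20
T4: waits 20, runs 20→26
Sum = 0+7+12+20 = 39.
Difference = 44 − 39 = 5.

5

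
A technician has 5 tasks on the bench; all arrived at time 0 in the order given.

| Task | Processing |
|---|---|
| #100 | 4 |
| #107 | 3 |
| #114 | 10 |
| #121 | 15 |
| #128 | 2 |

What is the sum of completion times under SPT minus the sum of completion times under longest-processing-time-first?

-66

SPT (increasing processing time): #128 #107 #100 #114 #121.
#128: 0→2
#107: 2→5
#100: 5→9
#114: 9→19
#121: 19→34
Sum = 2+5+9+19+34 = 69.
LPT (decreasing processing time): #121 #114 #100 #107 #128.
#121: 0→15
#114: 15→25
#100: 25→29
#107: 29→32
#128: 32→34
Sum = 15+25+29+32+34 = 135.
Difference = 69 − 135 = -66.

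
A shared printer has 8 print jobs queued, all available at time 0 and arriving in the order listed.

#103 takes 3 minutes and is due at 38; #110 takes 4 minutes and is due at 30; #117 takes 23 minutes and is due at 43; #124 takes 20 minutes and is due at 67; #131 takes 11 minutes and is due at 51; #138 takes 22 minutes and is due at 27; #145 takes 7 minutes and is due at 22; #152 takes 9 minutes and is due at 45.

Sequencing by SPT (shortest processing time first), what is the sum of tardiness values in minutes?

SPT (increasing processing time): #103 #110 #145 #152 #131 #124 #138 #117.
#103: 0→3, due 38, tardiness 0
#110: 3→7, due 30, tardiness 0
#145: 7→14, due 22, tardiness 0
#152: 14→23, due 45, tardiness 0
#131: 23→34, due 51, tardiness 0
#124: 34→54, due 67, tardiness 0
#138: 54→76, due 27, tardiness 49
#117: 76→99, due 43, tardiness 56
Sum = 0+0+0+0+0+0+49+56 = 105.

105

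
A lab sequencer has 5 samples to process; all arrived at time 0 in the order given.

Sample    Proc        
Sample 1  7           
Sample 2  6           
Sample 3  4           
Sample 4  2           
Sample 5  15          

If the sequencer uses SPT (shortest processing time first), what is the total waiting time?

39

SPT (increasing processing time): Sample 4 Sample 3 Sample 2 Sample 1 Sample 5.
Sample 4: waits 0, runs 0→2
Sample 3: waits 2, runs 2→6
Sample 2: waits 6, runs 6→12
Sample 1: waits 12, runs 12→19
Sample 5: waits 19, runs 19→34
Sum = 0+2+6+12+19 = 39.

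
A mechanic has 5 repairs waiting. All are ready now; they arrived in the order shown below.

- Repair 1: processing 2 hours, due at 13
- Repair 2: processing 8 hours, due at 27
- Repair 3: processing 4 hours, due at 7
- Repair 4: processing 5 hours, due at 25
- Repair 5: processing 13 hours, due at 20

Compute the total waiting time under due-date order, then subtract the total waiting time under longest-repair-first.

EDD (increasing due date): Repair 3 Repair 1 Repair 5 Repair 4 Repair 2.
Repair 3: waits 0, runs 0→4
Repair 1: waits 4, runs 4→6
Repair 5: waits 6, runs 6→19
Repair 4: waits 19, runs 19→24
Repair 2: waits 24, runs 24→32
Sum = 0+4+6+19+24 = 53.
LPT (decreasing processing time): Repair 5 Repair 2 Repair 4 Repair 3 Repair 1.
Repair 5: waits 0, runs 0→13
Repair 2: waits 13, runs 13→21
Repair 4: waits 21, runs 21→26
Repair 3: waits 26, runs 26→30
Repair 1: waits 30, runs 30→32
Sum = 0+13+21+26+30 = 90.
Difference = 53 − 90 = -37.

-37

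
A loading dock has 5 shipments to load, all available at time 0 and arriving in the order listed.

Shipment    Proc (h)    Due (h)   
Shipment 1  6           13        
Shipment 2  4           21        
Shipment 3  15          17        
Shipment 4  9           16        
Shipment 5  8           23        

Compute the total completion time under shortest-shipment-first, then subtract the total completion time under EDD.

-26

SPT (increasing processing time): Shipment 2 Shipment 1 Shipment 5 Shipment 4 Shipment 3.
Shipment 2: 0→4
Shipment 1: 4→10
Shipment 5: 10→18
Shipment 4: 18→27
Shipment 3: 27→42
Sum = 4+10+18+27+42 = 101.
EDD (increasing due date): Shipment 1 Shipment 4 Shipment 3 Shipment 2 Shipment 5.
Shipment 1: 0→6
Shipment 4: 6→15
Shipment 3: 15→30
Shipment 2: 30→34
Shipment 5: 34→42
Sum = 6+15+30+34+42 = 127.
Difference = 101 − 127 = -26.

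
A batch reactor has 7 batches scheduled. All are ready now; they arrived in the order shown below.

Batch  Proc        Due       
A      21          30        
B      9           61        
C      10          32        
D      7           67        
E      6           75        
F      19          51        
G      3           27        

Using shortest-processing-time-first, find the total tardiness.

51

SPT (increasing processing time): G E D B C F A.
G: 0→3, due 27, tardiness 0
E: 3→9, due 75, tardiness 0
D: 9→16, due 67, tardiness 0
B: 16→25, due 61, tardiness 0
C: 25→35, due 32, tardiness 3
F: 35→54, due 51, tardiness 3
A: 54→75, due 30, tardiness 45
Sum = 0+0+0+0+3+3+45 = 51.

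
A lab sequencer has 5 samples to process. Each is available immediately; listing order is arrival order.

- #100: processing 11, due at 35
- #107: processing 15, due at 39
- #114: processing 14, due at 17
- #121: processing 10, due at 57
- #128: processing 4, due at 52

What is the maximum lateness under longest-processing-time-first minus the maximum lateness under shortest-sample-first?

LPT (decreasing processing time): #107 #114 #100 #121 #128.
#107: 0→15, due 39, lateness -24
#114: 15→29, due 17, lateness 12
#100: 29→40, due 35, lateness 5
#121: 40→50, due 57, lateness -7
#128: 50→54, due 52, lateness 2
Maximum = 12.
SPT (increasing processing time): #128 #121 #100 #114 #107.
#128: 0→4, due 52, lateness -48
#121: 4→14, due 57, lateness -43
#100: 14→25, due 35, lateness -10
#114: 25→39, due 17, lateness 22
#107: 39→54, due 39, lateness 15
Maximum = 22.
Difference = 12 − 22 = -10.

-10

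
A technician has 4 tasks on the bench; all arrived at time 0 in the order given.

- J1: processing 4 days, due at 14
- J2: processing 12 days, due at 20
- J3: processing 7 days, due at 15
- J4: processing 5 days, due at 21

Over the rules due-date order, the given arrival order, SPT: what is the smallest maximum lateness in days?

EDD (increasing due date): J1 J3 J2 J4.
J1: 0→4, due 14, lateness -10
J3: 4→11, due 15, lateness -4
J2: 11→23, due 20, lateness 3
J4: 23→28, due 21, lateness 7
Maximum = 7.
FIFO (arrival order): J1 J2 J3 J4.
J1: 0→4, due 14, lateness -10
J2: 4→16, due 20, lateness -4
J3: 16→23, due 15, lateness 8
J4: 23→28, due 21, lateness 7
Maximum = 8.
SPT (increasing processing time): J1 J4 J3 J2.
J1: 0→4, due 14, lateness -10
J4: 4→9, due 21, lateness -12
J3: 9→16, due 15, lateness 1
J2: 16→28, due 20, lateness 8
Maximum = 8.
EDD 7, FIFO 8, SPT 8 → minimum 7.

7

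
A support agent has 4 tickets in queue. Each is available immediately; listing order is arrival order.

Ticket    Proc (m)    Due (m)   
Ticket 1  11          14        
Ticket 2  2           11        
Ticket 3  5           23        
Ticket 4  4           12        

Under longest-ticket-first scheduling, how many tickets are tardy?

LPT (decreasing processing time): Ticket 1 Ticket 3 Ticket 4 Ticket 2.
Ticket 1: 0→11, due 14, tardiness 0
Ticket 3: 11→16, due 23, tardiness 0
Ticket 4: 16→20, due 12, tardiness 8
Ticket 2: 20→22, due 11, tardiness 11
Late tickets: 2.

2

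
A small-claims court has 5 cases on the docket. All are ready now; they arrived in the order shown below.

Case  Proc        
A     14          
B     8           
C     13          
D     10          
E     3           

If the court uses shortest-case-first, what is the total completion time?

117

SPT (increasing processing time): E B D C A.
E: 0→3
B: 3→11
D: 11→21
C: 21→34
A: 34→48
Sum = 3+11+21+34+48 = 117.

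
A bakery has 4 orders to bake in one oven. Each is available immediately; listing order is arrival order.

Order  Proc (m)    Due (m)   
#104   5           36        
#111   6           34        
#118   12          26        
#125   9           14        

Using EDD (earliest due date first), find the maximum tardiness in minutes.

0

EDD (increasing due date): #125 #118 #111 #104.
#125: 0→9, due 14, tardiness 0
#118: 9→21, due 26, tardiness 0
#111: 21→27, due 34, tardiness 0
#104: 27→32, due 36, tardiness 0
Maximum = 0.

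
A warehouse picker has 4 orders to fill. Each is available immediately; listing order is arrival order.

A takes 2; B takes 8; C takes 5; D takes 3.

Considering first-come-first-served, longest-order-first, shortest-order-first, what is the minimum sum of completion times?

FIFO (arrival order): A B C D.
A: 0→2
B: 2→10
C: 10→15
D: 15→18
Sum = 2+10+15+18 = 45.
LPT (decreasing processing time): B C D A.
B: 0→8
C: 8→13
D: 13→16
A: 16→18
Sum = 8+13+16+18 = 55.
SPT (increasing processing time): A D C B.
A: 0→2
D: 2→5
C: 5→10
B: 10→18
Sum = 2+5+10+18 = 35.
FIFO 45, LPT 55, SPT 35 → minimum 35.

35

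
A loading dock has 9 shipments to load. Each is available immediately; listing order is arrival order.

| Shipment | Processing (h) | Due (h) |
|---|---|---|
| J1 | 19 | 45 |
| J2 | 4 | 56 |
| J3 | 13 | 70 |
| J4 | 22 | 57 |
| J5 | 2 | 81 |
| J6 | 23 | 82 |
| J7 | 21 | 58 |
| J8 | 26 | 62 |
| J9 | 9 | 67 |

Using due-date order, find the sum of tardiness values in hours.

208

EDD (increasing due date): J1 J2 J4 J7 J8 J9 J3 J5 J6.
J1: 0→19, due 45, tardiness 0
J2: 19→23, due 56, tardiness 0
J4: 23→45, due 57, tardiness 0
J7: 45→66, due 58, tardiness 8
J8: 66→92, due 62, tardiness 30
J9: 92→101, due 67, tardiness 34
J3: 101→114, due 70, tardiness 44
J5: 114→116, due 81, tardiness 35
J6: 116→139, due 82, tardiness 57
Sum = 0+0+0+8+30+34+44+35+57 = 208.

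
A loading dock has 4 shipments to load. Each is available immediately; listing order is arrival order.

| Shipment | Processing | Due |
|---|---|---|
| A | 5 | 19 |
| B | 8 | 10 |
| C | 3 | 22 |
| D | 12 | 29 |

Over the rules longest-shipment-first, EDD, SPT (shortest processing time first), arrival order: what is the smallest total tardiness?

LPT (decreasing processing time): D B A C.
D: 0→12, due 29, tardiness 0
B: 12→20, due 10, tardiness 10
A: 20→25, due 19, tardiness 6
C: 25→28, due 22, tardiness 6
Sum = 0+10+6+6 = 22.
EDD (increasing due date): B A C D.
B: 0→8, due 10, tardiness 0
A: 8→13, due 19, tardiness 0
C: 13→16, due 22, tardiness 0
D: 16→28, due 29, tardiness 0
Sum = 0+0+0+0 = 0.
SPT (increasing processing time): C A B D.
C: 0→3, due 22, tardiness 0
A: 3→8, due 19, tardiness 0
B: 8→16, due 10, tardiness 6
D: 16→28, due 29, tardiness 0
Sum = 0+0+6+0 = 6.
FIFO (arrival order): A B C D.
A: 0→5, due 19, tardiness 0
B: 5→13, due 10, tardiness 3
C: 13→16, due 22, tardiness 0
D: 16→28, due 29, tardiness 0
Sum = 0+3+0+0 = 3.
LPT 22, EDD 0, SPT 6, FIFO 3 → minimum 0.

0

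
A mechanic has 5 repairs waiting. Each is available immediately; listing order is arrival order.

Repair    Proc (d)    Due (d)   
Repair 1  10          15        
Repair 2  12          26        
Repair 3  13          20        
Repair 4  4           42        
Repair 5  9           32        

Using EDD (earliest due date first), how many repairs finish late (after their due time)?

4

EDD (increasing due date): Repair 1 Repair 3 Repair 2 Repair 5 Repair 4.
Repair 1: 0→10, due 15, tardiness 0
Repair 3: 10→23, due 20, tardiness 3
Repair 2: 23→35, due 26, tardiness 9
Repair 5: 35→44, due 32, tardiness 12
Repair 4: 44→48, due 42, tardiness 6
Late repairs: 4.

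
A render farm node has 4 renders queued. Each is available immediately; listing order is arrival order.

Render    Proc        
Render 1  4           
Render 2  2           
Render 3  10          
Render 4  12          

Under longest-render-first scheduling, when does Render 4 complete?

12

LPT (decreasing processing time): Render 4 Render 3 Render 1 Render 2.
Render 4: 0→12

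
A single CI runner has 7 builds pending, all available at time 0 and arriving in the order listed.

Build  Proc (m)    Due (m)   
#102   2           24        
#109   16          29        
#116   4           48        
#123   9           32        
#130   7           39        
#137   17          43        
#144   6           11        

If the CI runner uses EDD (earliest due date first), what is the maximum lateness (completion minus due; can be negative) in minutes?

EDD (increasing due date): #144 #102 #109 #123 #130 #137 #116.
#144: 0→6, due 11, lateness -5
#102: 6→8, due 24, lateness -16
#109: 8→24, due 29, lateness -5
#123: 24→33, due 32, lateness 1
#130: 33→40, due 39, lateness 1
#137: 40→57, due 43, lateness 14
#116: 57→61, due 48, lateness 13
Maximum = 14.

14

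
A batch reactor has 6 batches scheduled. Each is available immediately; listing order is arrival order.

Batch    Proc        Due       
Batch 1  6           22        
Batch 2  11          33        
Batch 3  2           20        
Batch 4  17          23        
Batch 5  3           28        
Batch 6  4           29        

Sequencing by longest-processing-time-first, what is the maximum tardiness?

LPT (decreasing processing time): Batch 4 Batch 2 Batch 1 Batch 6 Batch 5 Batch 3.
Batch 4: 0→17, due 23, tardiness 0
Batch 2: 17→28, due 33, tardiness 0
Batch 1: 28→34, due 22, tardiness 12
Batch 6: 34→38, due 29, tardiness 9
Batch 5: 38→41, due 28, tardiness 13
Batch 3: 41→43, due 20, tardiness 23
Maximum = 23.

23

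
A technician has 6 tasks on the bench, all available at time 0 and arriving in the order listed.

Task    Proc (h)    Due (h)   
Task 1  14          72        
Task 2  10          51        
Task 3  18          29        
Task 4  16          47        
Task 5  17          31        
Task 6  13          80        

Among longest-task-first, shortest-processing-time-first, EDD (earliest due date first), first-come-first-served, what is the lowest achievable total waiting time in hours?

193

LPT (decreasing processing time): Task 3 Task 5 Task 4 Task 1 Task 6 Task 2.
Task 3: waits 0, runs 0→18
Task 5: waits 18, runs 18→35
Task 4: waits 35, runs 35→51
Task 1: waits 51, runs 51→65
Task 6: waits 65, runs 65→78
Task 2: waits 78, runs 78→88
Sum = 0+18+35+51+65+78 = 247.
SPT (increasing processing time): Task 2 Task 6 Task 1 Task 4 Task 5 Task 3.
Task 2: waits 0, runs 0→10
Task 6: waits 10, runs 10→23
Task 1: waits 23, runs 23→37
Task 4: waits 37, runs 37→53
Task 5: waits 53, runs 53→70
Task 3: waits 70, runs 70→88
Sum = 0+10+23+37+53+70 = 193.
EDD (increasing due date): Task 3 Task 5 Task 4 Task 2 Task 1 Task 6.
Task 3: waits 0, runs 0→18
Task 5: waits 18, runs 18→35
Task 4: waits 35, runs 35→51
Task 2: waits 51, runs 51→61
Task 1: waits 61, runs 61→75
Task 6: waits 75, runs 75→88
Sum = 0+18+35+51+61+75 = 240.
FIFO (arrival order): Task 1 Task 2 Task 3 Task 4 Task 5 Task 6.
Task 1: waits 0, runs 0→14
Task 2: waits 14, runs 14→24
Task 3: waits 24, runs 24→42
Task 4: waits 42, runs 42→58
Task 5: waits 58, runs 58→75
Task 6: waits 75, runs 75→88
Sum = 0+14+24+42+58+75 = 213.
LPT 247, SPT 193, EDD 240, FIFO 213 → minimum 193.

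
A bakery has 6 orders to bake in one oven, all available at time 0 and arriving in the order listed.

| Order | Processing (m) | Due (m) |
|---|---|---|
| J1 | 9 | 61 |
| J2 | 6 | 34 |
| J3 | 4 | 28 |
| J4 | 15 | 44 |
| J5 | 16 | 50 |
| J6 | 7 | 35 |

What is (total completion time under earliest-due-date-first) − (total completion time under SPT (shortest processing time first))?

EDD (increasing due date): J3 J2 J6 J4 J5 J1.
J3: 0→4
J2: 4→10
J6: 10→17
J4: 17→32
J5: 32→48
J1: 48→57
Sum = 4+10+17+32+48+57 = 168.
SPT (increasing processing time): J3 J2 J6 J1 J4 J5.
J3: 0→4
J2: 4→10
J6: 10→17
J1: 17→26
J4: 26→41
J5: 41→57
Sum = 4+10+17+26+41+57 = 155.
Difference = 168 − 155 = 13.

13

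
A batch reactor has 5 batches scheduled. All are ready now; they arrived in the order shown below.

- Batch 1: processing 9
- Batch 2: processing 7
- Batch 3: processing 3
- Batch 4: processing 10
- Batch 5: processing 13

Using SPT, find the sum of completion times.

SPT (increasing processing time): Batch 3 Batch 2 Batch 1 Batch 4 Batch 5.
Batch 3: 0→3
Batch 2: 3→10
Batch 1: 10→19
Batch 4: 19→29
Batch 5: 29→42
Sum = 3+10+19+29+42 = 103.

103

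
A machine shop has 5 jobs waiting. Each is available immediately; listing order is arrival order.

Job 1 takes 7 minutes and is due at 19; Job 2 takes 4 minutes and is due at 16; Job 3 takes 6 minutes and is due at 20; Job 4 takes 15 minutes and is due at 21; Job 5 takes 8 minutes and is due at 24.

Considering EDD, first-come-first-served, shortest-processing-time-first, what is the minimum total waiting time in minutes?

EDD (increasing due date): Job 2 Job 1 Job 3 Job 4 Job 5.
Job 2: waits 0, runs 0→4
Job 1: waits 4, runs 4→11
Job 3: waits 11, runs 11→17
Job 4: waits 17, runs 17→32
Job 5: waits 32, runs 32→40
Sum = 0+4+11+17+32 = 64.
FIFO (arrival order): Job 1 Job 2 Job 3 Job 4 Job 5.
Job 1: waits 0, runs 0→7
Job 2: waits 7, runs 7→11
Job 3: waits 11, runs 11→17
Job 4: waits 17, runs 17→32
Job 5: waits 32, runs 32→40
Sum = 0+7+11+17+32 = 67.
SPT (increasing processing time): Job 2 Job 3 Job 1 Job 5 Job 4.
Job 2: waits 0, runs 0→4
Job 3: waits 4, runs 4→10
Job 1: waits 10, runs 10→17
Job 5: waits 17, runs 17→25
Job 4: waits 25, runs 25→40
Sum = 0+4+10+17+25 = 56.
EDD 64, FIFO 67, SPT 56 → minimum 56.

56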